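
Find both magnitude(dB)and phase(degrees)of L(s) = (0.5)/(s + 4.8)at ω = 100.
Substitute s = j*100: L(j100) = 0.000239448 - 0.00498851j.
|L| = 20*log₁₀(sqrt(Re²+Im²)) = -46.03 dB.
∠L = atan2(Im, Re) = -87.25°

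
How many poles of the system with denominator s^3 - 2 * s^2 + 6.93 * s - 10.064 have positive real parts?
s^3 - 2*s^2 + 6.93*s - 10.064 = (s - 1.6)(s^2 - 0.4*s + 6.29). Poles: 0.2 + 2.5j, 0.2 - 2.5j, 1.6. RHP poles (Re>0): 3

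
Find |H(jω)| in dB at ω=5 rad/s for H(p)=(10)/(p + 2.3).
Substitute p = j*5: H(j5) = 0.759327 - 1.65071j.
|H(j5)| = sqrt(Re² + Im²) = 1.817.
20*log₁₀(1.817) = 5.19 dB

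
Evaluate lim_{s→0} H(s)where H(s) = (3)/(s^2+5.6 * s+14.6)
DC gain = H(0) = num(0)/den(0) = 3/14.6 = 0.2055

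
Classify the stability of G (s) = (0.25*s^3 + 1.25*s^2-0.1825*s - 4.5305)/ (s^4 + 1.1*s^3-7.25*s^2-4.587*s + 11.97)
Denominator: s^4 + 1.1*s^3 - 7.25*s^2 - 4.587*s + 11.97 = (s - 1.2)(s + 2.5)(s - 2.1)(s + 1.9). Poles: -1.9, -2.5, 1.2, 2.1. Unstable (2 pole(s) in RHP)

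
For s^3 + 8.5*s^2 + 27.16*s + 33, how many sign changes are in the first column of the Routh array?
Routh array:
s^3: [1, 27.16]; s^2: [8.5, 33]; s^1: [23.2776]; s^0: [33]
First column: [1, 8.5, 23.2776, 33]. Sign changes = 0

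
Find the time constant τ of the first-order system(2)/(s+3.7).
First-order system: τ = -1/pole. Pole = -3.7. τ = -1/(-3.7) = 0.2703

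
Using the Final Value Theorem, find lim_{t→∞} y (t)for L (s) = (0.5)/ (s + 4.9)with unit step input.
FVT: lim_{t→∞} y(t) = lim_{s→0} s*Y(s) where Y(s) = L(s)/s.
= lim_{s→0} L(s) = L(0) = num(0)/den(0) = 0.5/4.9 = 0.102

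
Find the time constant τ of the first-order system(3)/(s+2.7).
First-order system: τ = -1/pole. Pole = -2.7. τ = -1/(-2.7) = 0.3704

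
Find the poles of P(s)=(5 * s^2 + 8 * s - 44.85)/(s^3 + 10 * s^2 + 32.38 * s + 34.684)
Set denominator = 0: s^3 + 10*s^2 + 32.38*s + 34.684 = (s + 4.6)(s^2 + 5.4*s + 7.54) = 0 → Poles: -2.7 + 0.5j, -2.7 - 0.5j, -4.6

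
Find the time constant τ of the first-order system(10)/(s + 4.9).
First-order system: τ = -1/pole. Pole = -4.9. τ = -1/(-4.9) = 0.2041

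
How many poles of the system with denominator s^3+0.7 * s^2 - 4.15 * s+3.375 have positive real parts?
s^3 + 0.7*s^2 - 4.15*s + 3.375 = (s + 2.7)(s^2 - 2*s + 1.25). Poles: -2.7, 1 + 0.5j, 1 - 0.5j. RHP poles (Re>0): 2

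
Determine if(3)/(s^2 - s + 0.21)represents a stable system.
Denominator: s^2 - s + 0.21 = (s - 0.3)(s - 0.7). Poles: 0.3, 0.7. All Re(p)<0: No (unstable)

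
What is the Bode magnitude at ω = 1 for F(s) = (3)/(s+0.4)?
Substitute s = j*1: F(j1) = 1.03448 - 2.58621j.
|F(j1)| = sqrt(Re² + Im²) = 2.785.
20*log₁₀(2.785) = 8.90 dB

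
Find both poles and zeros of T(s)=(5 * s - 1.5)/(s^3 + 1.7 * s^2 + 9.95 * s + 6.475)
Set denominator = 0: s^3 + 1.7*s^2 + 9.95*s + 6.475 = (s + 0.7)(s^2 + s + 9.25) = 0 → Poles: -0.5 + 3j, -0.5 - 3j, -0.7
Set numerator = 0: 5*s - 1.5 = 0 → Zeros: 0.3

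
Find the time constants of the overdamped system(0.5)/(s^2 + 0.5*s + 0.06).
Overdamped: real poles at -0.3, -0.2. τ = -1/pole → τ₁ = 3.333, τ₂ = 5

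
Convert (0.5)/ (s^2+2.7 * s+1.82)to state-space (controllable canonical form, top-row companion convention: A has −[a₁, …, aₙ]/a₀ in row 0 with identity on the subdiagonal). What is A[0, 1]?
Reachable canonical form for den = s^2 + 2.7*s + 1.82: top row of A = -[a₁,a₂,...,aₙ]/a₀, ones on the subdiagonal, zeros elsewhere.
A = [[-2.7, -1.82], [1, 0]].
A[0,1] = -1.82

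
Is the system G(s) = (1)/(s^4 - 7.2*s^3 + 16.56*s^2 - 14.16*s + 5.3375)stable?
Denominator: s^4 - 7.2*s^3 + 16.56*s^2 - 14.16*s + 5.3375 = (s - 2.5)(s - 3.5)(s^2 - 1.2*s + 0.61). Poles: 0.6 + 0.5j, 0.6 - 0.5j, 2.5, 3.5. All Re(p)<0: No (unstable)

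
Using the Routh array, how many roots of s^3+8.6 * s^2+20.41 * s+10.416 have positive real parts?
Routh array:
s^3: [1, 20.41]; s^2: [8.6, 10.416]; s^1: [19.1988]; s^0: [10.416]
First column: [1, 8.6, 19.1988, 10.416]. Sign changes = RHP roots = 0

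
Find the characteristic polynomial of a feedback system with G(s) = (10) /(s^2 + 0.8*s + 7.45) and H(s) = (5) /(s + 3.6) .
Characteristic poly = G_den * H_den + G_num * H_num = (s^3 + 4.4*s^2 + 10.33*s + 26.82) + (50) = s^3 + 4.4*s^2 + 10.33*s + 76.82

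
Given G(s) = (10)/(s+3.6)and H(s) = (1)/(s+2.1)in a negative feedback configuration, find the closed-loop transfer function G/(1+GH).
Closed-loop T = G/(1+GH).
Numerator: G_num * H_den = 10*s + 21.
Denominator: G_den * H_den + G_num * H_num = (s^2 + 5.7*s + 7.56) + (10) = s^2 + 5.7*s + 17.56.
T(s) = (10*s + 21)/(s^2 + 5.7*s + 17.56)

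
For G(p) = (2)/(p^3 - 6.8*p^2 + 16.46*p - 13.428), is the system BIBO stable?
Denominator: p^3 - 6.8*p^2 + 16.46*p - 13.428 = (p - 1.8)(p^2 - 5*p + 7.46). Poles: 1.8, 2.5 + 1.1j, 2.5 - 1.1j. All Re(p)<0: No (unstable)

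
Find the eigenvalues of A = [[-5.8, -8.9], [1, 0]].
Eigenvalues solve det(λI - A) = 0.
Characteristic polynomial: λ^2 + 5.8*λ + 8.9 = 0.
Roots: -2.9 + 0.7j, -2.9 - 0.7j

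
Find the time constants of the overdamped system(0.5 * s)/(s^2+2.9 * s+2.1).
Overdamped: real poles at -1.4, -1.5. τ = -1/pole → τ₁ = 0.7143, τ₂ = 0.6667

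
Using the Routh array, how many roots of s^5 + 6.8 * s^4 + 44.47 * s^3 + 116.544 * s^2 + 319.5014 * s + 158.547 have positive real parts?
Routh array:
s^5: [1, 44.47, 319.5014]; s^4: [6.8, 116.544, 158.547]; s^3: [27.3312, 296.186]; s^2: [42.853, 158.547]; s^1: [195.066]; s^0: [158.547]
First column: [1, 6.8, 27.3312, 42.853, 195.066, 158.547]. Sign changes = RHP roots = 0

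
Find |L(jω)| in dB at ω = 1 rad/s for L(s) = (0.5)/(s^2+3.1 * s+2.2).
Substitute s = j*1: L(j1) = 0.0542986 - 0.140271j.
|L(j1)| = sqrt(Re² + Im²) = 0.1504.
20*log₁₀(0.1504) = -16.45 dB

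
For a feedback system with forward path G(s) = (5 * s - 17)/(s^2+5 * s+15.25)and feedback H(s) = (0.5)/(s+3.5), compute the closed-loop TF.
Closed-loop T = G/(1+GH).
Numerator: G_num * H_den = 5*s^2 + 0.5*s - 59.5.
Denominator: G_den * H_den + G_num * H_num = (s^3 + 8.5*s^2 + 32.75*s + 53.375) + (2.5*s - 8.5) = s^3 + 8.5*s^2 + 35.25*s + 44.875.
T(s) = (5*s^2 + 0.5*s - 59.5)/(s^3 + 8.5*s^2 + 35.25*s + 44.875)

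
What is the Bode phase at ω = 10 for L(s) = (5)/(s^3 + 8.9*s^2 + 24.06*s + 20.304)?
Substitute s = j*10: L(j10) = -0.00326203 + 0.00284833j.
∠L(j10) = atan2(Im, Re) = atan2(0.00284833, -0.00326203) = 138.87° (principal value).
Summing the individual angle contributions Σ∠(j10 − zᵢ) − Σ∠(j10 − pₖ) over the 0 zero(s) and 3 pole(s), each followed continuously from ω = 0 (DC phase referenced to (−180°, 180°]), gives -221.13°, i.e. the principal value - 360°. Continuous Bode phase = -221.13°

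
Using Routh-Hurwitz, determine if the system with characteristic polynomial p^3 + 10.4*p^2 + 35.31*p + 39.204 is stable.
Routh array:
p^3: [1, 35.31]; p^2: [10.4, 39.204]; p^1: [31.5404]; p^0: [39.204]
First column: [1, 10.4, 31.5404, 39.204]. Sign changes = 0.
Yes, stable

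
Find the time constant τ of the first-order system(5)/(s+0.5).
First-order system: τ = -1/pole. Pole = -0.5. τ = -1/(-0.5) = 2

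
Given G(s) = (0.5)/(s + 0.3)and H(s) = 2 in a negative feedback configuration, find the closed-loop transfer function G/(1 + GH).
Closed-loop T = G/(1+GH).
Numerator: G_num * H_den = 0.5.
Denominator: G_den * H_den + G_num * H_num = (s + 0.3) + (1) = s + 1.3.
T(s) = (0.5)/(s + 1.3)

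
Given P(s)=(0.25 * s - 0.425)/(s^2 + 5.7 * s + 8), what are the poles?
Set denominator = 0: s^2 + 5.7*s + 8 = (s + 3.2)(s + 2.5) = 0 → Poles: -2.5, -3.2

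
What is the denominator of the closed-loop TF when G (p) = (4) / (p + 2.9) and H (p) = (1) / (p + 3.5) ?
Characteristic poly = G_den * H_den + G_num * H_num = (p^2 + 6.4*p + 10.15) + (4) = p^2 + 6.4*p + 14.15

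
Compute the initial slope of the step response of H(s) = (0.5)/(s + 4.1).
IVT: y'(0⁺) = lim_{s→∞} s²·Y(s) = lim_{s→∞} s·H(s).
deg(num) = 0, deg(den) = 1, relative degree = 1, so s·H(s) → (leading num)/(leading den) = 0.5/1 = 0.5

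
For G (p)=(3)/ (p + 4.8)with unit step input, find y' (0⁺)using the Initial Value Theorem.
IVT: y'(0⁺) = lim_{p→∞} p²·Y(p) = lim_{p→∞} p·G(p).
deg(num) = 0, deg(den) = 1, relative degree = 1, so p·G(p) → (leading num)/(leading den) = 3/1 = 3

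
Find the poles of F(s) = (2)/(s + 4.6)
Set denominator = 0: s + 4.6 = 0 → Poles: -4.6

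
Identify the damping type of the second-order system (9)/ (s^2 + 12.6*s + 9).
Standard form: ωn²/(s²+2ζωn·s+ωn²) gives ωn=3, ζ=2.1.
Overdamped (ζ = 2.1 > 1)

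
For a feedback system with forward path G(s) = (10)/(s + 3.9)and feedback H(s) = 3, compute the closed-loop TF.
Closed-loop T = G/(1+GH).
Numerator: G_num * H_den = 10.
Denominator: G_den * H_den + G_num * H_num = (s + 3.9) + (30) = s + 33.9.
T(s) = (10)/(s + 33.9)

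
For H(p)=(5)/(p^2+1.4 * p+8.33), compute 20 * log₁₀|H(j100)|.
Substitute p = j*100: H(j100) = -0.000500319 - 7.0103e-06j.
|H(j100)| = sqrt(Re² + Im²) = 0.0005004.
20*log₁₀(0.0005004) = -66.01 dB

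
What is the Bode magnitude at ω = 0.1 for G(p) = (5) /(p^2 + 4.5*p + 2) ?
Substitute p = j*0.1: G(j0.1) = 2.39033 - 0.540528j.
|G(j0.1)| = sqrt(Re² + Im²) = 2.451.
20*log₁₀(2.451) = 7.79 dB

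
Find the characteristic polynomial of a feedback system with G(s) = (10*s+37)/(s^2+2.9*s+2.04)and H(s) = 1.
Characteristic poly = G_den * H_den + G_num * H_num = (s^2 + 2.9*s + 2.04) + (10*s + 37) = s^2 + 12.9*s + 39.04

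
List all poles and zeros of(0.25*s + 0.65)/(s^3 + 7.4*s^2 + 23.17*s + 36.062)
Set denominator = 0: s^3 + 7.4*s^2 + 23.17*s + 36.062 = (s + 3.8)(s^2 + 3.6*s + 9.49) = 0 → Poles: -1.8 + 2.5j, -1.8 - 2.5j, -3.8
Set numerator = 0: 0.25*s + 0.65 = 0 → Zeros: -2.6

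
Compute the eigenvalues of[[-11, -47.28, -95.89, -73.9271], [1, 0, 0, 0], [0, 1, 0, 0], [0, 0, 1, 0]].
Eigenvalues solve det(λI - A) = 0.
Characteristic polynomial: λ^4 + 11*λ^3 + 47.28*λ^2 + 95.89*λ + 73.9271 = 0.
Factor: (λ + 4.1)(λ + 1.9)(λ^2 + 5*λ + 9.49) = 0.
Roots: -1.9, -2.5 + 1.8j, -2.5 - 1.8j, -4.1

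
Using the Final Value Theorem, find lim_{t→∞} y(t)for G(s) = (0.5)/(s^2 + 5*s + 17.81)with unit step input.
FVT: lim_{t→∞} y(t) = lim_{s→0} s*Y(s) where Y(s) = G(s)/s.
= lim_{s→0} G(s) = G(0) = num(0)/den(0) = 0.5/17.81 = 0.02807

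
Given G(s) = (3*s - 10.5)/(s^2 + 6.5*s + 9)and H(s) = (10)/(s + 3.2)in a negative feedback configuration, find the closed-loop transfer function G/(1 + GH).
Closed-loop T = G/(1+GH).
Numerator: G_num * H_den = 3*s^2 - 0.9*s - 33.6.
Denominator: G_den * H_den + G_num * H_num = (s^3 + 9.7*s^2 + 29.8*s + 28.8) + (30*s - 105) = s^3 + 9.7*s^2 + 59.8*s - 76.2.
T(s) = (3*s^2 - 0.9*s - 33.6)/(s^3 + 9.7*s^2 + 59.8*s - 76.2)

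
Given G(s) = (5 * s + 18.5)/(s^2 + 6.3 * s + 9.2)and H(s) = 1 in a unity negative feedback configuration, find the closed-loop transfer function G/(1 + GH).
Closed-loop T = G/(1+GH).
Numerator: G_num * H_den = 5*s + 18.5.
Denominator: G_den * H_den + G_num * H_num = (s^2 + 6.3*s + 9.2) + (5*s + 18.5) = s^2 + 11.3*s + 27.7.
T(s) = (5*s + 18.5)/(s^2 + 11.3*s + 27.7)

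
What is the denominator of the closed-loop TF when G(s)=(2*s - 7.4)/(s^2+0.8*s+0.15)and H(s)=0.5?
Characteristic poly = G_den * H_den + G_num * H_num = (s^2 + 0.8*s + 0.15) + (s - 3.7) = s^2 + 1.8*s - 3.55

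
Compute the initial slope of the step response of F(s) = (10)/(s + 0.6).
IVT: y'(0⁺) = lim_{s→∞} s²·Y(s) = lim_{s→∞} s·F(s).
deg(num) = 0, deg(den) = 1, relative degree = 1, so s·F(s) → (leading num)/(leading den) = 10/1 = 10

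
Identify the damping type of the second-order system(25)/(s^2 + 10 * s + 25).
Standard form: ωn²/(s²+2ζωn·s+ωn²) gives ωn=5, ζ=1.
Critically damped (ζ = 1)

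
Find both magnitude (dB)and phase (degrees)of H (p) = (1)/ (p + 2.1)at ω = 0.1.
Substitute p = j*0.1: H(j0.1) = 0.475113 - 0.0226244j.
|H| = 20*log₁₀(sqrt(Re²+Im²)) = -6.45 dB.
∠H = atan2(Im, Re) = -2.73°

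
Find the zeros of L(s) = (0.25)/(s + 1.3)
Numerator is a nonzero constant (0.25) → Zeros: none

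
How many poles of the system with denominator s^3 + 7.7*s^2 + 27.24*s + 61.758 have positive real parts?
s^3 + 7.7*s^2 + 27.24*s + 61.758 = (s + 4.7)(s^2 + 3*s + 13.14). Poles: -1.5 + 3.3j, -1.5 - 3.3j, -4.7. RHP poles (Re>0): 0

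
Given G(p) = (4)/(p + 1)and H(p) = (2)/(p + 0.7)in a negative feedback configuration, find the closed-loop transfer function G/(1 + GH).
Closed-loop T = G/(1+GH).
Numerator: G_num * H_den = 4*p + 2.8.
Denominator: G_den * H_den + G_num * H_num = (p^2 + 1.7*p + 0.7) + (8) = p^2 + 1.7*p + 8.7.
T(p) = (4*p + 2.8)/(p^2 + 1.7*p + 8.7)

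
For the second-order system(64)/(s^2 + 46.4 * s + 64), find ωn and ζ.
Standard form: ωn²/(s²+2ζωn·s+ωn²).
const=64=ωn² → ωn=8, s coeff=46.4=2ζωn → ζ=2.9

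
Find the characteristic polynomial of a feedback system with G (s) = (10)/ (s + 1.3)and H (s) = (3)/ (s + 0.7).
Characteristic poly = G_den * H_den + G_num * H_num = (s^2 + 2*s + 0.91) + (30) = s^2 + 2*s + 30.91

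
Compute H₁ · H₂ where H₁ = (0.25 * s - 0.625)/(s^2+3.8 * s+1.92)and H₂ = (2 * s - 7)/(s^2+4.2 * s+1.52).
Series: H = H₁ · H₂ = (n₁·n₂)/(d₁·d₂).
Num: n₁·n₂ = 0.5*s^2 - 3*s + 4.375. Den: d₁·d₂ = s^4 + 8*s^3 + 19.4*s^2 + 13.84*s + 2.9184.
H(s) = (0.5*s^2 - 3*s + 4.375)/(s^4 + 8*s^3 + 19.4*s^2 + 13.84*s + 2.9184)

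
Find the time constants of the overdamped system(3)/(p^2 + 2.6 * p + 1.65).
Overdamped: real poles at -1.1, -1.5. τ = -1/pole → τ₁ = 0.9091, τ₂ = 0.6667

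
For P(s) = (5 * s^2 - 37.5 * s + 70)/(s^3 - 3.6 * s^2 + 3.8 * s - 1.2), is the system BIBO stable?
Denominator: s^3 - 3.6*s^2 + 3.8*s - 1.2 = (s - 2)(s - 1)(s - 0.6). Poles: 0.6, 1, 2. All Re(p)<0: No (unstable)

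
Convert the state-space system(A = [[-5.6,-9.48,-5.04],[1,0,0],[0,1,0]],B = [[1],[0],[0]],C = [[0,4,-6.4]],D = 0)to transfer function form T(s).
T(s) = C(sI - A)⁻¹B + D.
Characteristic polynomial det(sI - A) = s^3 + 5.6*s^2 + 9.48*s + 5.04.
Numerator from C·adj(sI-A)·B + D·det(sI-A) = 4*s - 6.4.
T(s) = (4*s - 6.4)/(s^3 + 5.6*s^2 + 9.48*s + 5.04)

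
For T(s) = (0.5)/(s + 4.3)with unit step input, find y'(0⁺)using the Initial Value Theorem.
IVT: y'(0⁺) = lim_{s→∞} s²·Y(s) = lim_{s→∞} s·T(s).
deg(num) = 0, deg(den) = 1, relative degree = 1, so s·T(s) → (leading num)/(leading den) = 0.5/1 = 0.5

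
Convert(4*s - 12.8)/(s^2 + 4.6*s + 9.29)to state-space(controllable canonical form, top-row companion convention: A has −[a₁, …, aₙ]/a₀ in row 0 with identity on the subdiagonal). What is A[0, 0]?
Reachable canonical form for den = s^2 + 4.6*s + 9.29: top row of A = -[a₁,a₂,...,aₙ]/a₀, ones on the subdiagonal, zeros elsewhere.
A = [[-4.6, -9.29], [1, 0]].
A[0,0] = -4.6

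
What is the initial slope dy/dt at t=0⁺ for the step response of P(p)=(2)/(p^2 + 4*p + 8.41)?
IVT: y'(0⁺) = lim_{p→∞} p²·Y(p) = lim_{p→∞} p·P(p).
deg(num) = 0, deg(den) = 2, relative degree = 2 ≥ 2, so p·P(p) → 0. Initial slope = 0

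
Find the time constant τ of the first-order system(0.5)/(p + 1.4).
First-order system: τ = -1/pole. Pole = -1.4. τ = -1/(-1.4) = 0.7143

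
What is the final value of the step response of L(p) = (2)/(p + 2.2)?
FVT: lim_{t→∞} y(t) = lim_{p→0} p*Y(p) where Y(p) = L(p)/p.
= lim_{p→0} L(p) = L(0) = num(0)/den(0) = 2/2.2 = 0.9091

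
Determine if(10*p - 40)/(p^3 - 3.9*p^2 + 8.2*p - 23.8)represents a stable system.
Denominator: p^3 - 3.9*p^2 + 8.2*p - 23.8 = (p - 3.5)(p^2 - 0.4*p + 6.8). Poles: 0.2 + 2.6j, 0.2 - 2.6j, 3.5. All Re(p)<0: No (unstable)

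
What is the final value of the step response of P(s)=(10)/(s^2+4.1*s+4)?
FVT: lim_{t→∞} y(t) = lim_{s→0} s*Y(s) where Y(s) = P(s)/s.
= lim_{s→0} P(s) = P(0) = num(0)/den(0) = 10/4 = 2.5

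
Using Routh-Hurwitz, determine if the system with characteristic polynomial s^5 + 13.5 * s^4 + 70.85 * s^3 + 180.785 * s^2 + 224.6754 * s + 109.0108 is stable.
Routh array:
s^5: [1, 70.85, 224.6754]; s^4: [13.5, 180.785, 109.0108]; s^3: [57.4585, 216.601]; s^2: [129.894, 109.0108]; s^1: [168.38]; s^0: [109.0108]
First column: [1, 13.5, 57.4585, 129.894, 168.38, 109.0108]. Sign changes = 0.
Yes, stable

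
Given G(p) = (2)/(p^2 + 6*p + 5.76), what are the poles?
Set denominator = 0: p^2 + 6*p + 5.76 = (p + 4.8)(p + 1.2) = 0 → Poles: -1.2, -4.8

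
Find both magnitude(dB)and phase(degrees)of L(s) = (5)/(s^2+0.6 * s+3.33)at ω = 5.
Substitute s = j*5: L(j5) = -0.226395 - 0.0313421j.
|L| = 20*log₁₀(sqrt(Re²+Im²)) = -12.82 dB.
∠L = atan2(Im, Re) = -172.12°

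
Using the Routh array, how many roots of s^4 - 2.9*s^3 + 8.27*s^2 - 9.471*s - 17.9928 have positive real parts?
Routh array:
s^4: [1, 8.27, -17.9928]; s^3: [-2.9, -9.471]; s^2: [5.00414, -17.9928]; s^1: [-19.8982]; s^0: [-17.9928]
First column: [1, -2.9, 5.00414, -19.8982, -17.9928]. Sign changes = RHP roots = 3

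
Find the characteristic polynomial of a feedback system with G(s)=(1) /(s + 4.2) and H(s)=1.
Characteristic poly = G_den * H_den + G_num * H_num = (s + 4.2) + (1) = s + 5.2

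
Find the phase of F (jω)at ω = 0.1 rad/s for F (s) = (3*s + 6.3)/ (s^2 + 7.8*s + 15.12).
Substitute s = j*0.1: F(j0.1) = 0.416857 - 0.00166433j.
∠F(j0.1) = atan2(Im, Re) = atan2(-0.00166433, 0.416857) = -0.23°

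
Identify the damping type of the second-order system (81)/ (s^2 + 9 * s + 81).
Standard form: ωn²/(s²+2ζωn·s+ωn²) gives ωn=9, ζ=0.5.
Underdamped (ζ = 0.5 < 1)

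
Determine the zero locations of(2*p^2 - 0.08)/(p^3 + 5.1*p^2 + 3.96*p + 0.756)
Set numerator = 0: 2*p^2 - 0.08 = 2*(p + 0.2)(p - 0.2) = 0 → Zeros: -0.2, 0.2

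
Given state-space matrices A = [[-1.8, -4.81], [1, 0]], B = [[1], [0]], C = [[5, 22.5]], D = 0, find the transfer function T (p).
T(p) = C(pI - A)⁻¹B + D.
Characteristic polynomial det(pI - A) = p^2 + 1.8*p + 4.81.
Numerator from C·adj(pI-A)·B + D·det(pI-A) = 5*p + 22.5.
T(p) = (5*p + 22.5)/(p^2 + 1.8*p + 4.81)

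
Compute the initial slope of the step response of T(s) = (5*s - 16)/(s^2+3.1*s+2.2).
IVT: y'(0⁺) = lim_{s→∞} s²·Y(s) = lim_{s→∞} s·T(s).
deg(num) = 1, deg(den) = 2, relative degree = 1, so s·T(s) → (leading num)/(leading den) = 5/1 = 5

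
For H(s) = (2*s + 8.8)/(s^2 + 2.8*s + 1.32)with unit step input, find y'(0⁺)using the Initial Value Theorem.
IVT: y'(0⁺) = lim_{s→∞} s²·Y(s) = lim_{s→∞} s·H(s).
deg(num) = 1, deg(den) = 2, relative degree = 1, so s·H(s) → (leading num)/(leading den) = 2/1 = 2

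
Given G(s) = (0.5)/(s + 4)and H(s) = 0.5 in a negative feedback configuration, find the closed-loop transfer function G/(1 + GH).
Closed-loop T = G/(1+GH).
Numerator: G_num * H_den = 0.5.
Denominator: G_den * H_den + G_num * H_num = (s + 4) + (0.25) = s + 4.25.
T(s) = (0.5)/(s + 4.25)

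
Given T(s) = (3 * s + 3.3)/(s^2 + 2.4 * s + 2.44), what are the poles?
Set denominator = 0: s^2 + 2.4*s + 2.44 = 0 → Poles: -1.2 + 1j, -1.2 - 1j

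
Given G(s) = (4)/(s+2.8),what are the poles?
Set denominator = 0: s + 2.8 = 0 → Poles: -2.8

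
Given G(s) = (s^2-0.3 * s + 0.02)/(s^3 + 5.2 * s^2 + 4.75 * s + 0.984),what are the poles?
Set denominator = 0: s^3 + 5.2*s^2 + 4.75*s + 0.984 = (s + 0.3)(s + 4.1)(s + 0.8) = 0 → Poles: -0.3, -0.8, -4.1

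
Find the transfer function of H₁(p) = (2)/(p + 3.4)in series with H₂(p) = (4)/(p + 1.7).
Series: H = H₁ · H₂ = (n₁·n₂)/(d₁·d₂).
Num: n₁·n₂ = 8. Den: d₁·d₂ = p^2 + 5.1*p + 5.78.
H(p) = (8)/(p^2 + 5.1*p + 5.78)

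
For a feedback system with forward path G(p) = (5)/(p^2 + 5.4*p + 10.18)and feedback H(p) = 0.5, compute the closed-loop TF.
Closed-loop T = G/(1+GH).
Numerator: G_num * H_den = 5.
Denominator: G_den * H_den + G_num * H_num = (p^2 + 5.4*p + 10.18) + (2.5) = p^2 + 5.4*p + 12.68.
T(p) = (5)/(p^2 + 5.4*p + 12.68)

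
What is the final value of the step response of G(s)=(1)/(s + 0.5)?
FVT: lim_{t→∞} y(t) = lim_{s→0} s*Y(s) where Y(s) = G(s)/s.
= lim_{s→0} G(s) = G(0) = num(0)/den(0) = 1/0.5 = 2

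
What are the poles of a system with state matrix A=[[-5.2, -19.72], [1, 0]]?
Eigenvalues solve det(λI - A) = 0.
Characteristic polynomial: λ^2 + 5.2*λ + 19.72 = 0.
Roots: -2.6 + 3.6j, -2.6 - 3.6j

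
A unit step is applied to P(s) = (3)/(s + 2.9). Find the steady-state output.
FVT: lim_{t→∞} y(t) = lim_{s→0} s*Y(s) where Y(s) = P(s)/s.
= lim_{s→0} P(s) = P(0) = num(0)/den(0) = 3/2.9 = 1.034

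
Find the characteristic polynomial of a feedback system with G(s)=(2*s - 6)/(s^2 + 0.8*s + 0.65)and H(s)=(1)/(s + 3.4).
Characteristic poly = G_den * H_den + G_num * H_num = (s^3 + 4.2*s^2 + 3.37*s + 2.21) + (2*s - 6) = s^3 + 4.2*s^2 + 5.37*s - 3.79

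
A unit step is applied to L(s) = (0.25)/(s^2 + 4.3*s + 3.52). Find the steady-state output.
FVT: lim_{t→∞} y(t) = lim_{s→0} s*Y(s) where Y(s) = L(s)/s.
= lim_{s→0} L(s) = L(0) = num(0)/den(0) = 0.25/3.52 = 0.07102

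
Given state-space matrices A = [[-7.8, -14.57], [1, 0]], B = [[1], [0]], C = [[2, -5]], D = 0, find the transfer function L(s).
L(s) = C(sI - A)⁻¹B + D.
Characteristic polynomial det(sI - A) = s^2 + 7.8*s + 14.57.
Numerator from C·adj(sI-A)·B + D·det(sI-A) = 2*s - 5.
L(s) = (2*s - 5)/(s^2 + 7.8*s + 14.57)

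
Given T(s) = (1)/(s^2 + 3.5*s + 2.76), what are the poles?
Set denominator = 0: s^2 + 3.5*s + 2.76 = (s + 1.2)(s + 2.3) = 0 → Poles: -1.2, -2.3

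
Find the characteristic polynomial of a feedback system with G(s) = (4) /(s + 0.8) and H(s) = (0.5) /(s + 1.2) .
Characteristic poly = G_den * H_den + G_num * H_num = (s^2 + 2*s + 0.96) + (2) = s^2 + 2*s + 2.96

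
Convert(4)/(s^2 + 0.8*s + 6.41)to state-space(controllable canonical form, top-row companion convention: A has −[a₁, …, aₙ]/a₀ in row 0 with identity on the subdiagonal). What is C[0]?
Reachable canonical form: C = numerator coefficients (right-aligned, zero-padded to length n).
num = 4, C = [[0, 4]].
C[0] = 0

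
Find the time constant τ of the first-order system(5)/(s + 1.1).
First-order system: τ = -1/pole. Pole = -1.1. τ = -1/(-1.1) = 0.9091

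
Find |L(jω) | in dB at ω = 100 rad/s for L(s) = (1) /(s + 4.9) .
Substitute s = j*100: L(j100) = 0.000488826 - 0.00997605j.
|L(j100)| = sqrt(Re² + Im²) = 0.009988.
20*log₁₀(0.009988) = -40.01 dB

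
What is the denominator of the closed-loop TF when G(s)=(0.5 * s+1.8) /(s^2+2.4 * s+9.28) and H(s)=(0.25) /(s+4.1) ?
Characteristic poly = G_den * H_den + G_num * H_num = (s^3 + 6.5*s^2 + 19.12*s + 38.048) + (0.125*s + 0.45) = s^3 + 6.5*s^2 + 19.245*s + 38.498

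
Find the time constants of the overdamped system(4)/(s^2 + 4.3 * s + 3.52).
Overdamped: real poles at -1.1, -3.2. τ = -1/pole → τ₁ = 0.9091, τ₂ = 0.3125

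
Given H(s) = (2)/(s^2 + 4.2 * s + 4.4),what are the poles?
Set denominator = 0: s^2 + 4.2*s + 4.4 = (s + 2)(s + 2.2) = 0 → Poles: -2, -2.2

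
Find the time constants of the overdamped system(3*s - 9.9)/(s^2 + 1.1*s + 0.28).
Overdamped: real poles at -0.7, -0.4. τ = -1/pole → τ₁ = 1.429, τ₂ = 2.5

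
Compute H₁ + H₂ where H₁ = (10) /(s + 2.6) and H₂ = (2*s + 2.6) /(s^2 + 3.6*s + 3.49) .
Parallel: H = H₁ + H₂ = (n₁·d₂ + n₂·d₁)/(d₁·d₂).
n₁·d₂ = 10*s^2 + 36*s + 34.9. n₂·d₁ = 2*s^2 + 7.8*s + 6.76. Sum = 12*s^2 + 43.8*s + 41.66. d₁·d₂ = s^3 + 6.2*s^2 + 12.85*s + 9.074.
H(s) = (12*s^2 + 43.8*s + 41.66)/(s^3 + 6.2*s^2 + 12.85*s + 9.074)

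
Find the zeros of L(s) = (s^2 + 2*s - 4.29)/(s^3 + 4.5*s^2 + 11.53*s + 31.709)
Set numerator = 0: s^2 + 2*s - 4.29 = (s + 3.3)(s - 1.3) = 0 → Zeros: -3.3, 1.3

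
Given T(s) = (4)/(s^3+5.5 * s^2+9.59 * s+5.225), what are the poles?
Set denominator = 0: s^3 + 5.5*s^2 + 9.59*s + 5.225 = (s + 1.1)(s + 2.5)(s + 1.9) = 0 → Poles: -1.1, -1.9, -2.5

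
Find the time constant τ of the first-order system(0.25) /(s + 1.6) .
First-order system: τ = -1/pole. Pole = -1.6. τ = -1/(-1.6) = 0.625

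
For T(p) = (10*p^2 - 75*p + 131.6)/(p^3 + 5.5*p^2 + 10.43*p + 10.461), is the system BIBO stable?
Denominator: p^3 + 5.5*p^2 + 10.43*p + 10.461 = (p + 3.3)(p^2 + 2.2*p + 3.17). Poles: -1.1 + 1.4j, -1.1 - 1.4j, -3.3. All Re(p)<0: Yes (stable)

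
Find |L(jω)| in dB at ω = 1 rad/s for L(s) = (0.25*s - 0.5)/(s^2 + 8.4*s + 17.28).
Substitute s = j*1: L(j1) = -0.0179977 + 0.0246425j.
|L(j1)| = sqrt(Re² + Im²) = 0.03052.
20*log₁₀(0.03052) = -30.31 dB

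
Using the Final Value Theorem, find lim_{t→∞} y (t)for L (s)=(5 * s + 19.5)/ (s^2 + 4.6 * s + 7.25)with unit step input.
FVT: lim_{t→∞} y(t) = lim_{s→0} s*Y(s) where Y(s) = L(s)/s.
= lim_{s→0} L(s) = L(0) = num(0)/den(0) = 19.5/7.25 = 2.69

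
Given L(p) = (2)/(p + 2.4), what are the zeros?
Numerator is a nonzero constant (2) → Zeros: none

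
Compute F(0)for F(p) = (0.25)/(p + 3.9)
DC gain = F(0) = num(0)/den(0) = 0.25/3.9 = 0.0641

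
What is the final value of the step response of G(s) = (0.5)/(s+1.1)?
FVT: lim_{t→∞} y(t) = lim_{s→0} s*Y(s) where Y(s) = G(s)/s.
= lim_{s→0} G(s) = G(0) = num(0)/den(0) = 0.5/1.1 = 0.4545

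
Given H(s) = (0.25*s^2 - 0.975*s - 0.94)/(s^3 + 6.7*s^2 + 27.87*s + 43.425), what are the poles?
Set denominator = 0: s^3 + 6.7*s^2 + 27.87*s + 43.425 = (s + 2.5)(s^2 + 4.2*s + 17.37) = 0 → Poles: -2.1 + 3.6j, -2.1 - 3.6j, -2.5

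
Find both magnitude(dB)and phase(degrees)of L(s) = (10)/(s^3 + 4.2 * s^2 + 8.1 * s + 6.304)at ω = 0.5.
Substitute s = j*0.5: L(j0.5) = 1.22157 - 0.912575j.
|L| = 20*log₁₀(sqrt(Re²+Im²)) = 3.66 dB.
∠L = atan2(Im, Re) = -36.76°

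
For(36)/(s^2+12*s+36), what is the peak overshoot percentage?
Standard form: ωn²/(s²+2ζωn·s+ωn²) → ωn = 6, ζ = 1.
ζ ≥ 1, so the response is non-oscillatory: peak overshoot = 0%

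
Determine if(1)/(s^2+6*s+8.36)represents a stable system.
Denominator: s^2 + 6*s + 8.36 = (s + 2.2)(s + 3.8). Poles: -2.2, -3.8. All Re(p)<0: Yes (stable)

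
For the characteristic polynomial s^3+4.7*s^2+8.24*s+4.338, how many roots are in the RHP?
s^3 + 4.7*s^2 + 8.24*s + 4.338 = (s + 0.9)(s^2 + 3.8*s + 4.82). Poles: -0.9, -1.9 + 1.1j, -1.9 - 1.1j. RHP poles (Re>0): 0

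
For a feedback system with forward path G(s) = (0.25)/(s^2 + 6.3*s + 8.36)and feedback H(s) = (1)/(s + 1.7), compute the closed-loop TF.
Closed-loop T = G/(1+GH).
Numerator: G_num * H_den = 0.25*s + 0.425.
Denominator: G_den * H_den + G_num * H_num = (s^3 + 8*s^2 + 19.07*s + 14.212) + (0.25) = s^3 + 8*s^2 + 19.07*s + 14.462.
T(s) = (0.25*s + 0.425)/(s^3 + 8*s^2 + 19.07*s + 14.462)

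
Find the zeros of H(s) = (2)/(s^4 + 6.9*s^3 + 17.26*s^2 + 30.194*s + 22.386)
Numerator is a nonzero constant (2) → Zeros: none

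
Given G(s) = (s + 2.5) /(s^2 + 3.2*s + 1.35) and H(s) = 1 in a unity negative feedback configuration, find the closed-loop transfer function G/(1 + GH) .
Closed-loop T = G/(1+GH).
Numerator: G_num * H_den = s + 2.5.
Denominator: G_den * H_den + G_num * H_num = (s^2 + 3.2*s + 1.35) + (s + 2.5) = s^2 + 4.2*s + 3.85.
T(s) = (s + 2.5)/(s^2 + 4.2*s + 3.85)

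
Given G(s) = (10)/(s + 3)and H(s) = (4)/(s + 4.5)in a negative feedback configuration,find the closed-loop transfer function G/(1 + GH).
Closed-loop T = G/(1+GH).
Numerator: G_num * H_den = 10*s + 45.
Denominator: G_den * H_den + G_num * H_num = (s^2 + 7.5*s + 13.5) + (40) = s^2 + 7.5*s + 53.5.
T(s) = (10*s + 45)/(s^2 + 7.5*s + 53.5)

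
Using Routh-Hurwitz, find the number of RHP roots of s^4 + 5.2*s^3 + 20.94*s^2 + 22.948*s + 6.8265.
Routh array:
s^4: [1, 20.94, 6.8265]; s^3: [5.2, 22.948]; s^2: [16.5269, 6.8265]; s^1: [20.8001]; s^0: [6.8265]
First column: [1, 5.2, 16.5269, 20.8001, 6.8265]. Sign changes = RHP roots = 0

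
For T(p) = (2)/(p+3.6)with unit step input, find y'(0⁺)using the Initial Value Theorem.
IVT: y'(0⁺) = lim_{p→∞} p²·Y(p) = lim_{p→∞} p·T(p).
deg(num) = 0, deg(den) = 1, relative degree = 1, so p·T(p) → (leading num)/(leading den) = 2/1 = 2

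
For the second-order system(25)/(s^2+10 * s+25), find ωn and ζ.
Standard form: ωn²/(s²+2ζωn·s+ωn²).
const=25=ωn² → ωn=5, s coeff=10=2ζωn → ζ=1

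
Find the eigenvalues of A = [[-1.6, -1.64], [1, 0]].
Eigenvalues solve det(λI - A) = 0.
Characteristic polynomial: λ^2 + 1.6*λ + 1.64 = 0.
Roots: -0.8 + 1j, -0.8 - 1j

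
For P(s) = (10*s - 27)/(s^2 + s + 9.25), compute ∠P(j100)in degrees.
Substitute s = j*100: P(j100) = 0.00370398 - 0.100056j.
∠P(j100) = atan2(Im, Re) = atan2(-0.100056, 0.00370398) = -87.88°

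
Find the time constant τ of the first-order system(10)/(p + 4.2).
First-order system: τ = -1/pole. Pole = -4.2. τ = -1/(-4.2) = 0.2381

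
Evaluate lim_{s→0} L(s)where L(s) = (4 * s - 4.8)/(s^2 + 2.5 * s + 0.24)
DC gain = L(0) = num(0)/den(0) = -4.8/0.24 = -20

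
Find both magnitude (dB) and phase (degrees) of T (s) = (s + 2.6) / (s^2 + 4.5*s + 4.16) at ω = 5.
Substitute s = j*5: T(j5) = 0.0620017 - 0.172983j.
|T| = 20*log₁₀(sqrt(Re²+Im²)) = -14.72 dB.
∠T = atan2(Im, Re) = -70.28°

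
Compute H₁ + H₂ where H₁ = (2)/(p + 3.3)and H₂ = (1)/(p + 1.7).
Parallel: H = H₁ + H₂ = (n₁·d₂ + n₂·d₁)/(d₁·d₂).
n₁·d₂ = 2*p + 3.4. n₂·d₁ = p + 3.3. Sum = 3*p + 6.7. d₁·d₂ = p^2 + 5*p + 5.61.
H(p) = (3*p + 6.7)/(p^2 + 5*p + 5.61)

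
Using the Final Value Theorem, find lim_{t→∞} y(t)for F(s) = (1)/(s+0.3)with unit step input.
FVT: lim_{t→∞} y(t) = lim_{s→0} s*Y(s) where Y(s) = F(s)/s.
= lim_{s→0} F(s) = F(0) = num(0)/den(0) = 1/0.3 = 3.333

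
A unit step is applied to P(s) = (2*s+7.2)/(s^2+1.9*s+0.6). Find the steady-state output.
FVT: lim_{t→∞} y(t) = lim_{s→0} s*Y(s) where Y(s) = P(s)/s.
= lim_{s→0} P(s) = P(0) = num(0)/den(0) = 7.2/0.6 = 12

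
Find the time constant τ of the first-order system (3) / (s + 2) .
First-order system: τ = -1/pole. Pole = -2. τ = -1/(-2) = 0.5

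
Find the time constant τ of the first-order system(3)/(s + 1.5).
First-order system: τ = -1/pole. Pole = -1.5. τ = -1/(-1.5) = 0.6667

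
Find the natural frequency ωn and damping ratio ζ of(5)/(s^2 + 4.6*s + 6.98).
Underdamped: complex pole -2.3 + 1.3j. ωn = |pole| = 2.642, ζ = -Re(pole)/ωn = 0.8706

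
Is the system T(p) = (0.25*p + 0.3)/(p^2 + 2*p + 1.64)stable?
Denominator: p^2 + 2*p + 1.64. Poles: -1 + 0.8j, -1 - 0.8j. All Re(p)<0: Yes (stable)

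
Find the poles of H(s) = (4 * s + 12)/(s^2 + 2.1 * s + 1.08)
Set denominator = 0: s^2 + 2.1*s + 1.08 = (s + 0.9)(s + 1.2) = 0 → Poles: -0.9, -1.2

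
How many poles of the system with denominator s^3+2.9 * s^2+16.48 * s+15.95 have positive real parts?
s^3 + 2.9*s^2 + 16.48*s + 15.95 = (s + 1.1)(s^2 + 1.8*s + 14.5). Poles: -0.9 + 3.7j, -0.9 - 3.7j, -1.1. RHP poles (Re>0): 0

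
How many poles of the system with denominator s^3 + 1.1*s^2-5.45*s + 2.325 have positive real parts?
s^3 + 1.1*s^2 - 5.45*s + 2.325 = (s - 0.5)(s + 3.1)(s - 1.5). Poles: -3.1, 0.5, 1.5. RHP poles (Re>0): 2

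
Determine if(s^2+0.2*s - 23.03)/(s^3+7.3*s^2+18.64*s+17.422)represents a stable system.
Denominator: s^3 + 7.3*s^2 + 18.64*s + 17.422 = (s + 3.1)(s^2 + 4.2*s + 5.62). Poles: -2.1 + 1.1j, -2.1 - 1.1j, -3.1. All Re(p)<0: Yes (stable)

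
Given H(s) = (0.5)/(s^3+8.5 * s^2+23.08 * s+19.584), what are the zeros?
Numerator is a nonzero constant (0.5) → Zeros: none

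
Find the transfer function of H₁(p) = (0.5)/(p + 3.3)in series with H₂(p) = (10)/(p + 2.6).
Series: H = H₁ · H₂ = (n₁·n₂)/(d₁·d₂).
Num: n₁·n₂ = 5. Den: d₁·d₂ = p^2 + 5.9*p + 8.58.
H(p) = (5)/(p^2 + 5.9*p + 8.58)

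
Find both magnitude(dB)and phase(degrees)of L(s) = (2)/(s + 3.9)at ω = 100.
Substitute s = j*100: L(j100) = 0.000778815 - 0.0199696j.
|L| = 20*log₁₀(sqrt(Re²+Im²)) = -33.99 dB.
∠L = atan2(Im, Re) = -87.77°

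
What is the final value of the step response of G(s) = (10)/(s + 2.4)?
FVT: lim_{t→∞} y(t) = lim_{s→0} s*Y(s) where Y(s) = G(s)/s.
= lim_{s→0} G(s) = G(0) = num(0)/den(0) = 10/2.4 = 4.167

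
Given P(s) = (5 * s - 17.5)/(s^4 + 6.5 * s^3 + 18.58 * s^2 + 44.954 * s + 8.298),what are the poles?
Set denominator = 0: s^4 + 6.5*s^3 + 18.58*s^2 + 44.954*s + 8.298 = (s + 0.2)(s + 4.5)(s^2 + 1.8*s + 9.22) = 0 → Poles: -0.2, -0.9 + 2.9j, -0.9 - 2.9j, -4.5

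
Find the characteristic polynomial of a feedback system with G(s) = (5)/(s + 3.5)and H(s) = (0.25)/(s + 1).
Characteristic poly = G_den * H_den + G_num * H_num = (s^2 + 4.5*s + 3.5) + (1.25) = s^2 + 4.5*s + 4.75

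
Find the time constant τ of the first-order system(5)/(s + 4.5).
First-order system: τ = -1/pole. Pole = -4.5. τ = -1/(-4.5) = 0.2222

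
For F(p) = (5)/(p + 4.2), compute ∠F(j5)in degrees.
Substitute p = j*5: F(j5) = 0.492495 - 0.586304j.
∠F(j5) = atan2(Im, Re) = atan2(-0.586304, 0.492495) = -49.97°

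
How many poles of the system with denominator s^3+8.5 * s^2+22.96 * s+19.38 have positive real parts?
s^3 + 8.5*s^2 + 22.96*s + 19.38 = (s + 3)(s + 3.8)(s + 1.7). Poles: -1.7, -3, -3.8. RHP poles (Re>0): 0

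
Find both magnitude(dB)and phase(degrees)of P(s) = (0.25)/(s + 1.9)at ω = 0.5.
Substitute s = j*0.5: P(j0.5) = 0.123057 - 0.0323834j.
|P| = 20*log₁₀(sqrt(Re²+Im²)) = -17.91 dB.
∠P = atan2(Im, Re) = -14.74°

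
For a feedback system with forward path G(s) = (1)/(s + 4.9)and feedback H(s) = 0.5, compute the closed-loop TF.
Closed-loop T = G/(1+GH).
Numerator: G_num * H_den = 1.
Denominator: G_den * H_den + G_num * H_num = (s + 4.9) + (0.5) = s + 5.4.
T(s) = (1)/(s + 5.4)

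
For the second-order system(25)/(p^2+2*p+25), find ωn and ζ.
Standard form: ωn²/(p²+2ζωn·p+ωn²).
const=25=ωn² → ωn=5, p coeff=2=2ζωn → ζ=0.2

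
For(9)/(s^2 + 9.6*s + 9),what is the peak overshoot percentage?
Standard form: ωn²/(s²+2ζωn·s+ωn²) → ωn = 3, ζ = 1.6.
ζ ≥ 1, so the response is non-oscillatory: peak overshoot = 0%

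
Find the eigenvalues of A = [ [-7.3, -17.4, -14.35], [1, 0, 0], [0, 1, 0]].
Eigenvalues solve det(λI - A) = 0.
Characteristic polynomial: λ^3 + 7.3*λ^2 + 17.4*λ + 14.35 = 0.
Factor: (λ + 3.5)(λ^2 + 3.8*λ + 4.1) = 0.
Roots: -1.9 + 0.7j, -1.9 - 0.7j, -3.5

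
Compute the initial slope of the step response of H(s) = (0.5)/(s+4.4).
IVT: y'(0⁺) = lim_{s→∞} s²·Y(s) = lim_{s→∞} s·H(s).
deg(num) = 0, deg(den) = 1, relative degree = 1, so s·H(s) → (leading num)/(leading den) = 0.5/1 = 0.5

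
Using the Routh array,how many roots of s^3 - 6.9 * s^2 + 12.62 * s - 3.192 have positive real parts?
Routh array:
s^3: [1, 12.62]; s^2: [-6.9, -3.192]; s^1: [12.1574]; s^0: [-3.192]
First column: [1, -6.9, 12.1574, -3.192]. Sign changes = RHP roots = 3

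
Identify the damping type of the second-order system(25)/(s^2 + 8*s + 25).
Standard form: ωn²/(s²+2ζωn·s+ωn²) gives ωn=5, ζ=0.8.
Underdamped (ζ = 0.8 < 1)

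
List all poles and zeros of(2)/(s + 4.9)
Set denominator = 0: s + 4.9 = 0 → Poles: -4.9
Numerator is a nonzero constant (2) → Zeros: none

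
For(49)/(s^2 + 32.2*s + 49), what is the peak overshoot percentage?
Standard form: ωn²/(s²+2ζωn·s+ωn²) → ωn = 7, ζ = 2.3.
ζ ≥ 1, so the response is non-oscillatory: peak overshoot = 0%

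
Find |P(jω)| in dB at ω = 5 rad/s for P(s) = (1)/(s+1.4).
Substitute s = j*5: P(j5) = 0.0519288 - 0.18546j.
|P(j5)| = sqrt(Re² + Im²) = 0.1926.
20*log₁₀(0.1926) = -14.31 dB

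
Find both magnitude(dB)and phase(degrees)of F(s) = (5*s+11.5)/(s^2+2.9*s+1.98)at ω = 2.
Substitute s = j*2: F(j2) = 0.921782 - 2.30379j.
|F| = 20*log₁₀(sqrt(Re²+Im²)) = 7.89 dB.
∠F = atan2(Im, Re) = -68.19°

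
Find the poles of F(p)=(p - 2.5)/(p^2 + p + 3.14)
Set denominator = 0: p^2 + p + 3.14 = 0 → Poles: -0.5 + 1.7j, -0.5 - 1.7j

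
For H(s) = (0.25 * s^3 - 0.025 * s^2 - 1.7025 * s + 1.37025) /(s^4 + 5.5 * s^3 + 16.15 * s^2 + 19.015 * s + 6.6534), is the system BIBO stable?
Denominator: s^4 + 5.5*s^3 + 16.15*s^2 + 19.015*s + 6.6534 = (s + 0.6)(s + 1.3)(s^2 + 3.6*s + 8.53). Poles: -0.6, -1.3, -1.8 + 2.3j, -1.8 - 2.3j. All Re(p)<0: Yes (stable)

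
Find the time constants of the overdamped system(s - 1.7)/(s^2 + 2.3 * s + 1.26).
Overdamped: real poles at -0.9, -1.4. τ = -1/pole → τ₁ = 1.111, τ₂ = 0.7143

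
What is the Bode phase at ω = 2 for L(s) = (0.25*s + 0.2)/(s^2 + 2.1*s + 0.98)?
Substitute s = j*2: L(j2) = 0.0559035 - 0.0878163j.
∠L(j2) = atan2(Im, Re) = atan2(-0.0878163, 0.0559035) = -57.52°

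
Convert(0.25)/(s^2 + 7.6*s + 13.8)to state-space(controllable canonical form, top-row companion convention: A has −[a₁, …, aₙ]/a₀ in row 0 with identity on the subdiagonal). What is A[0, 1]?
Reachable canonical form for den = s^2 + 7.6*s + 13.8: top row of A = -[a₁,a₂,...,aₙ]/a₀, ones on the subdiagonal, zeros elsewhere.
A = [[-7.6, -13.8], [1, 0]].
A[0,1] = -13.8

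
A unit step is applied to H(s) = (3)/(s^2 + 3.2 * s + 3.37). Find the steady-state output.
FVT: lim_{t→∞} y(t) = lim_{s→0} s*Y(s) where Y(s) = H(s)/s.
= lim_{s→0} H(s) = H(0) = num(0)/den(0) = 3/3.37 = 0.8902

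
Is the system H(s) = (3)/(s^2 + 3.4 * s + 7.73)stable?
Denominator: s^2 + 3.4*s + 7.73. Poles: -1.7 + 2.2j, -1.7 - 2.2j. All Re(p)<0: Yes (stable)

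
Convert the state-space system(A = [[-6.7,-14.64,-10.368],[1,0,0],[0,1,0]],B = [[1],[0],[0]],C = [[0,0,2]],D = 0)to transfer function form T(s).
T(s) = C(sI - A)⁻¹B + D.
Characteristic polynomial det(sI - A) = s^3 + 6.7*s^2 + 14.64*s + 10.368.
Numerator from C·adj(sI-A)·B + D·det(sI-A) = 2.
T(s) = (2)/(s^3 + 6.7*s^2 + 14.64*s + 10.368)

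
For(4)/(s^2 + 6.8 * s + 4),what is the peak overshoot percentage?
Standard form: ωn²/(s²+2ζωn·s+ωn²) → ωn = 2, ζ = 1.7.
ζ ≥ 1, so the response is non-oscillatory: peak overshoot = 0%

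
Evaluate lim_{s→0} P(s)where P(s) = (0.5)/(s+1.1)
DC gain = P(0) = num(0)/den(0) = 0.5/1.1 = 0.4545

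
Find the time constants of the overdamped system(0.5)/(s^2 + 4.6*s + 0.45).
Overdamped: real poles at -4.5, -0.1. τ = -1/pole → τ₁ = 0.2222, τ₂ = 10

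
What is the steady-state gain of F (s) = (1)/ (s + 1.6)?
DC gain = F(0) = num(0)/den(0) = 1/1.6 = 0.625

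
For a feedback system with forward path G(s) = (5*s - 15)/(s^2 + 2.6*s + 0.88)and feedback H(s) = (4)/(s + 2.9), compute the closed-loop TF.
Closed-loop T = G/(1+GH).
Numerator: G_num * H_den = 5*s^2 - 0.5*s - 43.5.
Denominator: G_den * H_den + G_num * H_num = (s^3 + 5.5*s^2 + 8.42*s + 2.552) + (20*s - 60) = s^3 + 5.5*s^2 + 28.42*s - 57.448.
T(s) = (5*s^2 - 0.5*s - 43.5)/(s^3 + 5.5*s^2 + 28.42*s - 57.448)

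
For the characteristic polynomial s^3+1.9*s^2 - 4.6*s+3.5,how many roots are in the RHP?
s^3 + 1.9*s^2 - 4.6*s + 3.5 = (s + 3.5)(s^2 - 1.6*s + 1). Poles: -3.5, 0.8 + 0.6j, 0.8 - 0.6j. RHP poles (Re>0): 2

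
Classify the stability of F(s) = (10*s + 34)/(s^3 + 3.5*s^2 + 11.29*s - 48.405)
Denominator: s^3 + 3.5*s^2 + 11.29*s - 48.405 = (s - 2.1)(s^2 + 5.6*s + 23.05). Poles: -2.8 + 3.9j, -2.8 - 3.9j, 2.1. Unstable (1 pole(s) in RHP)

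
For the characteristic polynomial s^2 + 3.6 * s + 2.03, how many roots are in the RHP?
s^2 + 3.6*s + 2.03 = (s + 2.9)(s + 0.7). Poles: -0.7, -2.9. RHP poles (Re>0): 0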